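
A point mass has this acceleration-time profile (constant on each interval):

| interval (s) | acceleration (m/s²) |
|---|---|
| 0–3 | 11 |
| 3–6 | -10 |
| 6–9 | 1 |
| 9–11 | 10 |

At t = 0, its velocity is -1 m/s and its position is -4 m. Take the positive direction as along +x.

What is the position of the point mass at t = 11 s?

134 m

On each constant-a segment, Δv = aΔt and Δx = v₀Δt + ½aΔt²; chain segment to segment.
0–3 s: v starts -1 m/s; Δx = -1·3 + ½·11·3² = 46.5 m; v ends 32 m/s.
3–6 s: v starts 32 m/s; Δx = 32·3 + ½·-10·3² = 51 m; v ends 2 m/s.
6–9 s: v starts 2 m/s; Δx = 2·3 + ½·1·3² = 10.5 m; v ends 5 m/s.
9–11 s: v starts 5 m/s; Δx = 5·2 + ½·10·2² = 30 m; v ends 25 m/s.
x(11) = -4 + Σ Δx = 134 m.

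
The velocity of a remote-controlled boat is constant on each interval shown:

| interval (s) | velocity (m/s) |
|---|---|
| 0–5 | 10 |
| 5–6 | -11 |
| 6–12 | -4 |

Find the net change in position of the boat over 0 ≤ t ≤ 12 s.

15 m

Net displacement equals the area under the velocity-time graph (areas below the axis count negative).
0–5 s: 10 × 5 = 50 m
5–6 s: -11 × 1 = -11 m
6–12 s: -4 × 6 = -24 m
Net displacement = 15 m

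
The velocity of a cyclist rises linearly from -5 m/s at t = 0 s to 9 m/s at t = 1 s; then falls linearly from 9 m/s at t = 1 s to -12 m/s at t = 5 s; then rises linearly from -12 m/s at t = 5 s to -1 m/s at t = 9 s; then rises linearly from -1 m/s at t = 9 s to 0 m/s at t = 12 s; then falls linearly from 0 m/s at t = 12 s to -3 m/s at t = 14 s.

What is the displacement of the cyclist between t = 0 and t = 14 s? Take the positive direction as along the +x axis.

Net displacement equals the area under the velocity-time graph (areas below the axis count negative).
0–1 s: ½(-5 + 9)(1) = 2 m
1–5 s: ½(9 + -12)(4) = -6 m
5–9 s: ½(-12 + -1)(4) = -26 m
9–12 s: ½(-1 + 0)(3) = -1.5 m
12–14 s: ½(0 + -3)(2) = -3 m
Net displacement = -34.5 m

-34.5 m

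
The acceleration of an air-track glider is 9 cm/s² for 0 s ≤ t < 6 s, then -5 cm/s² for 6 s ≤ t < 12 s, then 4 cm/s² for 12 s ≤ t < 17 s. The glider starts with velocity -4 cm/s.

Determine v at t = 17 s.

Δv equals the area under the a-t graph; then v = v₀ + Δv.
0–6 s: 9 × 6 = 54 cm/s
6–12 s: -5 × 6 = -30 cm/s
12–17 s: 4 × 5 = 20 cm/s
Δv = 44 cm/s, so v(17) = -4 + (44) = 40 cm/s.

40 cm/s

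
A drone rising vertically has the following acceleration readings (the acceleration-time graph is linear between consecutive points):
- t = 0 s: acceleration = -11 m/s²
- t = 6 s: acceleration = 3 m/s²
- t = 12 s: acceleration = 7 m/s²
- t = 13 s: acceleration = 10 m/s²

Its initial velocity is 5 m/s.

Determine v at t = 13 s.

19.5 m/s

Δv equals the area under the a-t graph; then v = v₀ + Δv.
0–6 s: ½(-11 + 3)(6) = -24 m/s
6–12 s: ½(3 + 7)(6) = 30 m/s
12–13 s: ½(7 + 10)(1) = 8.5 m/s
Δv = 14.5 m/s, so v(13) = 5 + (14.5) = 19.5 m/s.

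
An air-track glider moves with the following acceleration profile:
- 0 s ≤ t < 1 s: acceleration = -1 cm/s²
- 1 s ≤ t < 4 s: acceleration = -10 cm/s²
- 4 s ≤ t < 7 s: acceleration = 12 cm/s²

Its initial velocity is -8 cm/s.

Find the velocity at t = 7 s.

-3 cm/s

Δv equals the area under the a-t graph; then v = v₀ + Δv.
0–1 s: -1 × 1 = -1 cm/s
1–4 s: -10 × 3 = -30 cm/s
4–7 s: 12 × 3 = 36 cm/s
Δv = 5 cm/s, so v(7) = -8 + (5) = -3 cm/s.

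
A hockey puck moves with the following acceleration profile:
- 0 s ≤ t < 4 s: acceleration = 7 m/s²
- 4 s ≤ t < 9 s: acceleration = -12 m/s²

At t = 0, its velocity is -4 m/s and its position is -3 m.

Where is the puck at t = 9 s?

On each constant-a segment, Δv = aΔt and Δx = v₀Δt + ½aΔt²; chain segment to segment.
0–4 s: v starts -4 m/s; Δx = -4·4 + ½·7·4² = 40 m; v ends 24 m/s.
4–9 s: v starts 24 m/s; Δx = 24·5 + ½·-12·5² = -30 m; v ends -36 m/s.
x(9) = -3 + Σ Δx = 7 m.

7 m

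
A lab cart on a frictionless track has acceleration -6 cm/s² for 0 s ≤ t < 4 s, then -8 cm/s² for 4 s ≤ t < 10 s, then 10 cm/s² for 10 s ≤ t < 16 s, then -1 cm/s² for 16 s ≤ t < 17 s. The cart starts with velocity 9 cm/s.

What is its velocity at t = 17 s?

Δv equals the area under the a-t graph; then v = v₀ + Δv.
0–4 s: -6 × 4 = -24 cm/s
4–10 s: -8 × 6 = -48 cm/s
10–16 s: 10 × 6 = 60 cm/s
16–17 s: -1 × 1 = -1 cm/s
Δv = -13 cm/s, so v(17) = 9 + (-13) = -4 cm/s.

-4 cm/s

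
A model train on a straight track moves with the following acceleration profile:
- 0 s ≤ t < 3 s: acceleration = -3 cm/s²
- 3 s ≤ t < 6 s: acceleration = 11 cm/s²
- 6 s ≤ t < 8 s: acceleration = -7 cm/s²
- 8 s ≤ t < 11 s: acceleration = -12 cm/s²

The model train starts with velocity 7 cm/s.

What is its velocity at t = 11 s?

-19 cm/s

Δv equals the area under the a-t graph; then v = v₀ + Δv.
0–3 s: -3 × 3 = -9 cm/s
3–6 s: 11 × 3 = 33 cm/s
6–8 s: -7 × 2 = -14 cm/s
8–11 s: -12 × 3 = -36 cm/s
Δv = -26 cm/s, so v(11) = 7 + (-26) = -19 cm/s.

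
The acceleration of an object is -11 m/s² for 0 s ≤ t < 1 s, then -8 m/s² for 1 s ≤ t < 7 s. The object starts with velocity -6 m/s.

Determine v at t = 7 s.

-65 m/s

Δv equals the area under the a-t graph; then v = v₀ + Δv.
0–1 s: -11 × 1 = -11 m/s
1–7 s: -8 × 6 = -48 m/s
Δv = -59 m/s, so v(7) = -6 + (-59) = -65 m/s.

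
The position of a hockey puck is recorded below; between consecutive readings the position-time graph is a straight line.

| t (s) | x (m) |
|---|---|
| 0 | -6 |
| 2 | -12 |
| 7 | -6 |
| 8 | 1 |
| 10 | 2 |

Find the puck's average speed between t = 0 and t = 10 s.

2 m/s

Average speed = (total path length)/(elapsed time); on a piecewise-linear x-t graph the path length is Σ|Δx|.
0–2 s: |Δx| = |-12 − -6| = 6 m
2–7 s: |Δx| = |-6 − -12| = 6 m
7–8 s: |Δx| = |1 − -6| = 7 m
8–10 s: |Δx| = |2 − 1| = 1 m
Total path = 20 m; average speed = 20/10 = 2 m/s.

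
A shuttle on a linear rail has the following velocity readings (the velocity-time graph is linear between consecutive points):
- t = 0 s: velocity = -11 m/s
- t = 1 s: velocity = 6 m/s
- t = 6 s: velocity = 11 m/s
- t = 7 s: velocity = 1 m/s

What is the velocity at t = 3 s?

On 1–6 s the graph is linear from 6 to 11 m/s: v(3) = 6 + (11 − 6)·(3 − 1)/(6 − 1) = 8 m/s.

8 m/s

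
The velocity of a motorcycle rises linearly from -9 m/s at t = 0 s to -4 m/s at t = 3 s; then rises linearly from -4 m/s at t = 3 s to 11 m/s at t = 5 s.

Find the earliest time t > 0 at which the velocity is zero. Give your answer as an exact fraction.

v changes sign on 3–5 s (from -4 to 11); the graph is linear there, so v = 0 at t = 3 + (4)·(5 − 3)/(11 − -4) = 53/15 s.

t = 53/15 s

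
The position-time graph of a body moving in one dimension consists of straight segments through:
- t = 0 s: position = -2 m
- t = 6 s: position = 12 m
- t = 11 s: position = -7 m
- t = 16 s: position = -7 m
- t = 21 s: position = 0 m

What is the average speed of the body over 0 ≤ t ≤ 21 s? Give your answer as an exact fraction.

40/21 m/s

Average speed = (total path length)/(elapsed time); on a piecewise-linear x-t graph the path length is Σ|Δx|.
0–6 s: |Δx| = |12 − -2| = 14 m
6–11 s: |Δx| = |-7 − 12| = 19 m
11–16 s: |Δx| = |-7 − -7| = 0 m
16–21 s: |Δx| = |0 − -7| = 7 m
Total path = 40 m; average speed = 40/21 = 40/21 m/s.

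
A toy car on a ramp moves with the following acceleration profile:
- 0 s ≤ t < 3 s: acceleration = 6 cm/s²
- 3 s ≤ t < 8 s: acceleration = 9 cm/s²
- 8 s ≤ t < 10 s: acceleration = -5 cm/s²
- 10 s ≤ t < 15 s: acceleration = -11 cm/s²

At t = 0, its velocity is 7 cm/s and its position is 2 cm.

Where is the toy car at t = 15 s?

580 cm

On each constant-a segment, Δv = aΔt and Δx = v₀Δt + ½aΔt²; chain segment to segment.
0–3 s: v starts 7 cm/s; Δx = 7·3 + ½·6·3² = 48 cm; v ends 25 cm/s.
3–8 s: v starts 25 cm/s; Δx = 25·5 + ½·9·5² = 237.5 cm; v ends 70 cm/s.
8–10 s: v starts 70 cm/s; Δx = 70·2 + ½·-5·2² = 130 cm; v ends 60 cm/s.
10–15 s: v starts 60 cm/s; Δx = 60·5 + ½·-11·5² = 162.5 cm; v ends 5 cm/s.
x(15) = 2 + Σ Δx = 580 cm.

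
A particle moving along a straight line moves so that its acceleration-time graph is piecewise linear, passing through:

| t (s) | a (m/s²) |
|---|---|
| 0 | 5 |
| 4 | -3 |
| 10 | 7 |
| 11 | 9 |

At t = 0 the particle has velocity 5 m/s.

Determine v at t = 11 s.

29 m/s

Δv equals the area under the a-t graph; then v = v₀ + Δv.
0–4 s: ½(5 + -3)(4) = 4 m/s
4–10 s: ½(-3 + 7)(6) = 12 m/s
10–11 s: ½(7 + 9)(1) = 8 m/s
Δv = 24 m/s, so v(11) = 5 + (24) = 29 m/s.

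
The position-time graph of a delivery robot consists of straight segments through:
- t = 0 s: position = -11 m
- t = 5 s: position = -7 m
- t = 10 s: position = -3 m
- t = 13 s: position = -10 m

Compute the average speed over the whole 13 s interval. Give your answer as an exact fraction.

Average speed = (total path length)/(elapsed time); on a piecewise-linear x-t graph the path length is Σ|Δx|.
0–5 s: |Δx| = |-7 − -11| = 4 m
5–10 s: |Δx| = |-3 − -7| = 4 m
10–13 s: |Δx| = |-10 − -3| = 7 m
Total path = 15 m; average speed = 15/13 = 15/13 m/s.

15/13 m/s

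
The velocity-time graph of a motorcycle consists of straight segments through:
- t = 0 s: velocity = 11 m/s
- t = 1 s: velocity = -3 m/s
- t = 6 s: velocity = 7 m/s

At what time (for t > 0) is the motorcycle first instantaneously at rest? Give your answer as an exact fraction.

t = 11/14 s

v changes sign on 0–1 s (from 11 to -3); the graph is linear there, so v = 0 at t = 0 + (-11)·(1 − 0)/(-3 − 11) = 11/14 s.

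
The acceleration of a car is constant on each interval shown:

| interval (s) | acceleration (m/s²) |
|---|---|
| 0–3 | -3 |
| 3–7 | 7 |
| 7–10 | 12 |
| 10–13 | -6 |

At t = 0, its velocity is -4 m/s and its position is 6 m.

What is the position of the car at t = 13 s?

On each constant-a segment, Δv = aΔt and Δx = v₀Δt + ½aΔt²; chain segment to segment.
0–3 s: v starts -4 m/s; Δx = -4·3 + ½·-3·3² = -25.5 m; v ends -13 m/s.
3–7 s: v starts -13 m/s; Δx = -13·4 + ½·7·4² = 4 m; v ends 15 m/s.
7–10 s: v starts 15 m/s; Δx = 15·3 + ½·12·3² = 99 m; v ends 51 m/s.
10–13 s: v starts 51 m/s; Δx = 51·3 + ½·-6·3² = 126 m; v ends 33 m/s.
x(13) = 6 + Σ Δx = 209.5 m.

209.5 m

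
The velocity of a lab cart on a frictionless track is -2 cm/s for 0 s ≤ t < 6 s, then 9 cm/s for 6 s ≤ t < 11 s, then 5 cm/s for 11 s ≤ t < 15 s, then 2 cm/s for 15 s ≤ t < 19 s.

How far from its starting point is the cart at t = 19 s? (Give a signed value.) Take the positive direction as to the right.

Net displacement equals the area under the velocity-time graph (areas below the axis count negative).
0–6 s: -2 × 6 = -12 cm
6–11 s: 9 × 5 = 45 cm
11–15 s: 5 × 4 = 20 cm
15–19 s: 2 × 4 = 8 cm
Net displacement = 61 cm

61 cm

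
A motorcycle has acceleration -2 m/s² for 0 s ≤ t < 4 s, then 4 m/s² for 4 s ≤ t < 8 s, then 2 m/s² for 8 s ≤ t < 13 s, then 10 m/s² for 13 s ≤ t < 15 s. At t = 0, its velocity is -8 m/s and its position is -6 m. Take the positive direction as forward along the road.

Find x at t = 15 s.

-21 m

On each constant-a segment, Δv = aΔt and Δx = v₀Δt + ½aΔt²; chain segment to segment.
0–4 s: v starts -8 m/s; Δx = -8·4 + ½·-2·4² = -48 m; v ends -16 m/s.
4–8 s: v starts -16 m/s; Δx = -16·4 + ½·4·4² = -32 m; v ends 0 m/s.
8–13 s: v starts 0 m/s; Δx = 0·5 + ½·2·5² = 25 m; v ends 10 m/s.
13–15 s: v starts 10 m/s; Δx = 10·2 + ½·10·2² = 40 m; v ends 30 m/s.
x(15) = -6 + Σ Δx = -21 m.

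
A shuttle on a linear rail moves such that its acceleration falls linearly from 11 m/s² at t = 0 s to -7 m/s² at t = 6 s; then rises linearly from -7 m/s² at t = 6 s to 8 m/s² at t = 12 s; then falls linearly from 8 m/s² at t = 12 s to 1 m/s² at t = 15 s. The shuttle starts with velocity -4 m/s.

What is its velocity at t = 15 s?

24.5 m/s

Δv equals the area under the a-t graph; then v = v₀ + Δv.
0–6 s: ½(11 + -7)(6) = 12 m/s
6–12 s: ½(-7 + 8)(6) = 3 m/s
12–15 s: ½(8 + 1)(3) = 13.5 m/s
Δv = 28.5 m/s, so v(15) = -4 + (28.5) = 24.5 m/s.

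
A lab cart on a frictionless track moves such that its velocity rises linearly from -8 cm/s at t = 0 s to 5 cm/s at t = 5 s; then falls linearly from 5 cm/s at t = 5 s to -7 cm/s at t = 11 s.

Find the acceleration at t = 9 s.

-2 cm/s²

Acceleration is the slope of the v-t graph on 5–11 s: (-7 − 5)/(11 − 5) = -2 cm/s².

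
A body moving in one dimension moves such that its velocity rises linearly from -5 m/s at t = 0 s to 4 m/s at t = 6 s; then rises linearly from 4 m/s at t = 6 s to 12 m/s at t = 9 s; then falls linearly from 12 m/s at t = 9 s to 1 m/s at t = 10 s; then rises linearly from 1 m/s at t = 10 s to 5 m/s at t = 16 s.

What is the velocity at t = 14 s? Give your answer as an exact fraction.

11/3 m/s

On 10–16 s the graph is linear from 1 to 5 m/s: v(14) = 1 + (5 − 1)·(14 − 10)/(16 − 10) = 11/3 m/s.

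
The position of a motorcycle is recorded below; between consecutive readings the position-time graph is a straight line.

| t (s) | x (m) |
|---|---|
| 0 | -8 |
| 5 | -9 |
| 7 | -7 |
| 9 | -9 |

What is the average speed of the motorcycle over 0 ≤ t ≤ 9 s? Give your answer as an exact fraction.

Average speed = (total path length)/(elapsed time); on a piecewise-linear x-t graph the path length is Σ|Δx|.
0–5 s: |Δx| = |-9 − -8| = 1 m
5–7 s: |Δx| = |-7 − -9| = 2 m
7–9 s: |Δx| = |-9 − -7| = 2 m
Total path = 5 m; average speed = 5/9 = 5/9 m/s.

5/9 m/s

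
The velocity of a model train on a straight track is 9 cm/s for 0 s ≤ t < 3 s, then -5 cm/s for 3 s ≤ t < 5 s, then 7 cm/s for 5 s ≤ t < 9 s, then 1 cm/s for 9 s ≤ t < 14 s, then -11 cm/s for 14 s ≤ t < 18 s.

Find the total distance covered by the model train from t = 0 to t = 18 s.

114 cm

Total distance travelled is ∫|v| dt — sum the magnitudes of each area piece.
0–3 s: |9| × 3 = 27 cm
3–5 s: |-5| × 2 = 10 cm
5–9 s: |7| × 4 = 28 cm
9–14 s: |1| × 5 = 5 cm
14–18 s: |-11| × 4 = 44 cm
Total distance = 114 cm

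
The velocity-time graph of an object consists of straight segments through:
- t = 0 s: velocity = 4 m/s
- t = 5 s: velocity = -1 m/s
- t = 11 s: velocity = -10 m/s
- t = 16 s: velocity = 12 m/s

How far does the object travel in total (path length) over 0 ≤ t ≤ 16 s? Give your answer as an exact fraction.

Distance (not displacement) is the total path length: add the absolute areas under v-t.
0–5 s: v = 0 at t = 4 s; triangle areas 8 + 0.5 = 8.5 m
5–11 s: |½(-1 + -10)(6)| = 33 m
11–16 s: v = 0 at t = 146/11 s; triangle areas 125/11 + 180/11 = 305/11 m
Total distance = 1523/22 m

1523/22 m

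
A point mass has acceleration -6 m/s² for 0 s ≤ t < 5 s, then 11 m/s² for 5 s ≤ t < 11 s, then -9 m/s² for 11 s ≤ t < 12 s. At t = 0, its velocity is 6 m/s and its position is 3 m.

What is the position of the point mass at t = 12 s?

49.5 m

On each constant-a segment, Δv = aΔt and Δx = v₀Δt + ½aΔt²; chain segment to segment.
0–5 s: v starts 6 m/s; Δx = 6·5 + ½·-6·5² = -45 m; v ends -24 m/s.
5–11 s: v starts -24 m/s; Δx = -24·6 + ½·11·6² = 54 m; v ends 42 m/s.
11–12 s: v starts 42 m/s; Δx = 42·1 + ½·-9·1² = 37.5 m; v ends 33 m/s.
x(12) = 3 + Σ Δx = 49.5 m.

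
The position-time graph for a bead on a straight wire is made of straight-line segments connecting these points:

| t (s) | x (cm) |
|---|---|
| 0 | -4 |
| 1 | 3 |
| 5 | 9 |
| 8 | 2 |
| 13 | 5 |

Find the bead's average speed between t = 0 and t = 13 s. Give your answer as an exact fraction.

Average speed = (total path length)/(elapsed time); on a piecewise-linear x-t graph the path length is Σ|Δx|.
0–1 s: |Δx| = |3 − -4| = 7 cm
1–5 s: |Δx| = |9 − 3| = 6 cm
5–8 s: |Δx| = |2 − 9| = 7 cm
8–13 s: |Δx| = |5 − 2| = 3 cm
Total path = 23 cm; average speed = 23/13 = 23/13 cm/s.

23/13 cm/s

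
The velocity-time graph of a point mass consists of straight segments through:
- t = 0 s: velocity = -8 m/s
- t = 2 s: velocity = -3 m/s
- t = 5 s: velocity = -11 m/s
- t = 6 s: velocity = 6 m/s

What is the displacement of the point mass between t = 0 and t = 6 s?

-34.5 m

Displacement is the signed area under the v-t curve.
0–2 s: ½(-8 + -3)(2) = -11 m
2–5 s: ½(-3 + -11)(3) = -21 m
5–6 s: ½(-11 + 6)(1) = -2.5 m
Net displacement = -34.5 m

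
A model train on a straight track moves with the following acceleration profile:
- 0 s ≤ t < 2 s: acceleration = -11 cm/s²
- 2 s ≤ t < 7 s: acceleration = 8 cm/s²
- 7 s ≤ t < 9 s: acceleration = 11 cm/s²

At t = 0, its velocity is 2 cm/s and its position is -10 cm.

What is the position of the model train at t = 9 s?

34 cm

On each constant-a segment, Δv = aΔt and Δx = v₀Δt + ½aΔt²; chain segment to segment.
0–2 s: v starts 2 cm/s; Δx = 2·2 + ½·-11·2² = -18 cm; v ends -20 cm/s.
2–7 s: v starts -20 cm/s; Δx = -20·5 + ½·8·5² = 0 cm; v ends 20 cm/s.
7–9 s: v starts 20 cm/s; Δx = 20·2 + ½·11·2² = 62 cm; v ends 42 cm/s.
x(9) = -10 + Σ Δx = 34 cm.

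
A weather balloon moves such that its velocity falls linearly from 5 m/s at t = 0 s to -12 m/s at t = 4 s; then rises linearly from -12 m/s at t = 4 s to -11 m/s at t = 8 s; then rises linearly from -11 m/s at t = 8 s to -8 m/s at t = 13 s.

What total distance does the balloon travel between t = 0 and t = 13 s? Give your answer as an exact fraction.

Total distance travelled is ∫|v| dt — sum the magnitudes of each area piece.
0–4 s: v = 0 at t = 20/17 s; triangle areas 50/17 + 288/17 = 338/17 m
4–8 s: |½(-12 + -11)(4)| = 46 m
8–13 s: |½(-11 + -8)(5)| = 47.5 m
Total distance = 3855/34 m

3855/34 m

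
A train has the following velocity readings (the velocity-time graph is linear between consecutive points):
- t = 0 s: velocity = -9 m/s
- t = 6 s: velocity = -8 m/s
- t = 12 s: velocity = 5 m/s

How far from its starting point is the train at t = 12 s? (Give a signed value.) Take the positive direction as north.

-60 m

Net displacement equals the area under the velocity-time graph (areas below the axis count negative).
0–6 s: ½(-9 + -8)(6) = -51 m
6–12 s: ½(-8 + 5)(6) = -9 m
Net displacement = -60 m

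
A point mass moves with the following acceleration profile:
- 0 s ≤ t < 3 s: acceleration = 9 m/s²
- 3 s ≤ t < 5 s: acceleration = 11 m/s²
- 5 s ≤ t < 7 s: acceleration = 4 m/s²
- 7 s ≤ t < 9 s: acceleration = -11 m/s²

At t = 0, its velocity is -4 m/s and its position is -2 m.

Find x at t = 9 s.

276.5 m

On each constant-a segment, Δv = aΔt and Δx = v₀Δt + ½aΔt²; chain segment to segment.
0–3 s: v starts -4 m/s; Δx = -4·3 + ½·9·3² = 28.5 m; v ends 23 m/s.
3–5 s: v starts 23 m/s; Δx = 23·2 + ½·11·2² = 68 m; v ends 45 m/s.
5–7 s: v starts 45 m/s; Δx = 45·2 + ½·4·2² = 98 m; v ends 53 m/s.
7–9 s: v starts 53 m/s; Δx = 53·2 + ½·-11·2² = 84 m; v ends 31 m/s.
x(9) = -2 + Σ Δx = 276.5 m.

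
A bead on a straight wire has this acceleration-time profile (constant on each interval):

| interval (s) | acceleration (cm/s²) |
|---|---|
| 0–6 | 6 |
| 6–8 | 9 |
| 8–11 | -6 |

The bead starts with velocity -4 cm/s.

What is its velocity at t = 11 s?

Δv equals the area under the a-t graph; then v = v₀ + Δv.
0–6 s: 6 × 6 = 36 cm/s
6–8 s: 9 × 2 = 18 cm/s
8–11 s: -6 × 3 = -18 cm/s
Δv = 36 cm/s, so v(11) = -4 + (36) = 32 cm/s.

32 cm/s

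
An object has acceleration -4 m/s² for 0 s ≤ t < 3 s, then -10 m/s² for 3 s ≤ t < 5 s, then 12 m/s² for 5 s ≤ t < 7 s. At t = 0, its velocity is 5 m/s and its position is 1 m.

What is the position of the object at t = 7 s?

-66 m

On each constant-a segment, Δv = aΔt and Δx = v₀Δt + ½aΔt²; chain segment to segment.
0–3 s: v starts 5 m/s; Δx = 5·3 + ½·-4·3² = -3 m; v ends -7 m/s.
3–5 s: v starts -7 m/s; Δx = -7·2 + ½·-10·2² = -34 m; v ends -27 m/s.
5–7 s: v starts -27 m/s; Δx = -27·2 + ½·12·2² = -30 m; v ends -3 m/s.
x(7) = 1 + Σ Δx = -66 m.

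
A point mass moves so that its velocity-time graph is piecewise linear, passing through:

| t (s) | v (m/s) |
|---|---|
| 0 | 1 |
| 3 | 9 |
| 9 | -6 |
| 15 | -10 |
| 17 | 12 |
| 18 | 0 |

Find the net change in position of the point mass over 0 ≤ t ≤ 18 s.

Net displacement equals the area under the velocity-time graph (areas below the axis count negative).
0–3 s: ½(1 + 9)(3) = 15 m
3–9 s: ½(9 + -6)(6) = 9 m
9–15 s: ½(-6 + -10)(6) = -48 m
15–17 s: ½(-10 + 12)(2) = 2 m
17–18 s: ½(12 + 0)(1) = 6 m
Net displacement = -16 m

-16 m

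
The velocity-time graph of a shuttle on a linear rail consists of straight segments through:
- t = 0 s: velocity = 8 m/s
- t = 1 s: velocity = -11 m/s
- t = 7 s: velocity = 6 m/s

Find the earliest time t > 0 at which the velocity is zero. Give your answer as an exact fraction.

t = 8/19 s

v changes sign on 0–1 s (from 8 to -11); the graph is linear there, so v = 0 at t = 0 + (-8)·(1 − 0)/(-11 − 8) = 8/19 s.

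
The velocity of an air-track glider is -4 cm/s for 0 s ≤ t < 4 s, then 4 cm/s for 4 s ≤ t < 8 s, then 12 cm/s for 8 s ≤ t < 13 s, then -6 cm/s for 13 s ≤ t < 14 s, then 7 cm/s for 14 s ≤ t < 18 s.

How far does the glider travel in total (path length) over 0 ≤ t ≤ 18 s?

Total distance travelled is ∫|v| dt — sum the magnitudes of each area piece.
0–4 s: |-4| × 4 = 16 cm
4–8 s: |4| × 4 = 16 cm
8–13 s: |12| × 5 = 60 cm
13–14 s: |-6| × 1 = 6 cm
14–18 s: |7| × 4 = 28 cm
Total distance = 126 cm

126 cm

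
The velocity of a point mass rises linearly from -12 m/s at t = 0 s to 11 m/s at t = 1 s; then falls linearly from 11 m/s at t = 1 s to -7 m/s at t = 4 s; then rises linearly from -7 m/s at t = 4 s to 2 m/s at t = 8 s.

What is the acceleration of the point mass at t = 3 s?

-6 m/s²

Acceleration is the slope of the v-t graph on 1–4 s: (-7 − 11)/(4 − 1) = -6 m/s².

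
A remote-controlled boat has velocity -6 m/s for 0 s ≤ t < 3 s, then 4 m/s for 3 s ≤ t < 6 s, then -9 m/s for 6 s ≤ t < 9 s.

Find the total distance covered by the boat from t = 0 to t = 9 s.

57 m

Distance (not displacement) is the total path length: add the absolute areas under v-t.
0–3 s: |-6| × 3 = 18 m
3–6 s: |4| × 3 = 12 m
6–9 s: |-9| × 3 = 27 m
Total distance = 57 m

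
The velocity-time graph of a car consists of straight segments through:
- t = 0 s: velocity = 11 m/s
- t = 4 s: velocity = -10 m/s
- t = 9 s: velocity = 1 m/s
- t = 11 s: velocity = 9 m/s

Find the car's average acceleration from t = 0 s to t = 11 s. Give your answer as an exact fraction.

-2/11 m/s²

Average acceleration = Δv/Δt = (9 − 11)/(11 − 0) = -2/11 m/s².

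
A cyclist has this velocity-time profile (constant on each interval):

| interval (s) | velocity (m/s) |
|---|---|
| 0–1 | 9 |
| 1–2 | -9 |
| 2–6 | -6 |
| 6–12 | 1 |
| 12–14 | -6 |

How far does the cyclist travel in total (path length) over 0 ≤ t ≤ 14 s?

60 m

Total distance travelled is ∫|v| dt — sum the magnitudes of each area piece.
0–1 s: |9| × 1 = 9 m
1–2 s: |-9| × 1 = 9 m
2–6 s: |-6| × 4 = 24 m
6–12 s: |1| × 6 = 6 m
12–14 s: |-6| × 2 = 12 m
Total distance = 60 m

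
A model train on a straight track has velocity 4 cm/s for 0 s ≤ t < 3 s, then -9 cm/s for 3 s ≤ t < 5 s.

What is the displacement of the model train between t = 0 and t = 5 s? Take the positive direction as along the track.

Displacement is the signed area under the v-t curve.
0–3 s: 4 × 3 = 12 cm
3–5 s: -9 × 2 = -18 cm
Net displacement = -6 cm

-6 cm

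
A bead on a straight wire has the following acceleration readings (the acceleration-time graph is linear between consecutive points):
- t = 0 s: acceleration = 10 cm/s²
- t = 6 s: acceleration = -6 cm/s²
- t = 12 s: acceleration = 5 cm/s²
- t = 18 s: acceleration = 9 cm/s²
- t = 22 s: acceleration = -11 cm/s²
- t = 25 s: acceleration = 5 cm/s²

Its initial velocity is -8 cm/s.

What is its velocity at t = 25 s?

Δv equals the area under the a-t graph; then v = v₀ + Δv.
0–6 s: ½(10 + -6)(6) = 12 cm/s
6–12 s: ½(-6 + 5)(6) = -3 cm/s
12–18 s: ½(5 + 9)(6) = 42 cm/s
18–22 s: ½(9 + -11)(4) = -4 cm/s
22–25 s: ½(-11 + 5)(3) = -9 cm/s
Δv = 38 cm/s, so v(25) = -8 + (38) = 30 cm/s.

30 cm/s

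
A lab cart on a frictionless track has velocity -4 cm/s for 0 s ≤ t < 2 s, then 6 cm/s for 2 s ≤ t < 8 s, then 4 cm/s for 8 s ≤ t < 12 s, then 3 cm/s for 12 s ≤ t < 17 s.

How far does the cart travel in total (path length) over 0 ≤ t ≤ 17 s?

75 cm

Distance (not displacement) is the total path length: add the absolute areas under v-t.
0–2 s: |-4| × 2 = 8 cm
2–8 s: |6| × 6 = 36 cm
8–12 s: |4| × 4 = 16 cm
12–17 s: |3| × 5 = 15 cm
Total distance = 75 cm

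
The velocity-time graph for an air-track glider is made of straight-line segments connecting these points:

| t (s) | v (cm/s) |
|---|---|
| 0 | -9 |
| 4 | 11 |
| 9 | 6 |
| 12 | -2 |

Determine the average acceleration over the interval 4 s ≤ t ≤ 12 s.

-1.625 cm/s²

Average acceleration = Δv/Δt = (-2 − 11)/(12 − 4) = -1.625 cm/s².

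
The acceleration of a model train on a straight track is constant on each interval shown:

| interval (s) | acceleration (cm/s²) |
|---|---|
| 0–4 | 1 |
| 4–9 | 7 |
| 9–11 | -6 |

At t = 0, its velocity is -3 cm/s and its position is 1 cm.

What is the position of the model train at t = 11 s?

On each constant-a segment, Δv = aΔt and Δx = v₀Δt + ½aΔt²; chain segment to segment.
0–4 s: v starts -3 cm/s; Δx = -3·4 + ½·1·4² = -4 cm; v ends 1 cm/s.
4–9 s: v starts 1 cm/s; Δx = 1·5 + ½·7·5² = 92.5 cm; v ends 36 cm/s.
9–11 s: v starts 36 cm/s; Δx = 36·2 + ½·-6·2² = 60 cm; v ends 24 cm/s.
x(11) = 1 + Σ Δx = 149.5 cm.

149.5 cm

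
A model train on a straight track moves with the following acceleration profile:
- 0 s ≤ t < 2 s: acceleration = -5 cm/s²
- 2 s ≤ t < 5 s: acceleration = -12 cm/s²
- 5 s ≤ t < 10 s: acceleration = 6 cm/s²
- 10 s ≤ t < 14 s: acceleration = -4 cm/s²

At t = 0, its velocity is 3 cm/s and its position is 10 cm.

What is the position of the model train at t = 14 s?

On each constant-a segment, Δv = aΔt and Δx = v₀Δt + ½aΔt²; chain segment to segment.
0–2 s: v starts 3 cm/s; Δx = 3·2 + ½·-5·2² = -4 cm; v ends -7 cm/s.
2–5 s: v starts -7 cm/s; Δx = -7·3 + ½·-12·3² = -75 cm; v ends -43 cm/s.
5–10 s: v starts -43 cm/s; Δx = -43·5 + ½·6·5² = -140 cm; v ends -13 cm/s.
10–14 s: v starts -13 cm/s; Δx = -13·4 + ½·-4·4² = -84 cm; v ends -29 cm/s.
x(14) = 10 + Σ Δx = -293 cm.

-293 cm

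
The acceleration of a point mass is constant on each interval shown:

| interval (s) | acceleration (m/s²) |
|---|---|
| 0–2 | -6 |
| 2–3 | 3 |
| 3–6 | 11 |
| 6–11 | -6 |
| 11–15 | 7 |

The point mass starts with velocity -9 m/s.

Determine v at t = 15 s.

Δv equals the area under the a-t graph; then v = v₀ + Δv.
0–2 s: -6 × 2 = -12 m/s
2–3 s: 3 × 1 = 3 m/s
3–6 s: 11 × 3 = 33 m/s
6–11 s: -6 × 5 = -30 m/s
11–15 s: 7 × 4 = 28 m/s
Δv = 22 m/s, so v(15) = -9 + (22) = 13 m/s.

13 m/s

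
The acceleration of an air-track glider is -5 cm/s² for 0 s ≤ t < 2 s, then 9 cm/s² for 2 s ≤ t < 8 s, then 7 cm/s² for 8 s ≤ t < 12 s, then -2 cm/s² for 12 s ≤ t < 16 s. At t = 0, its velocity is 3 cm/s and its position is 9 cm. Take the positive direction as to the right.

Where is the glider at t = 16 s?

On each constant-a segment, Δv = aΔt and Δx = v₀Δt + ½aΔt²; chain segment to segment.
0–2 s: v starts 3 cm/s; Δx = 3·2 + ½·-5·2² = -4 cm; v ends -7 cm/s.
2–8 s: v starts -7 cm/s; Δx = -7·6 + ½·9·6² = 120 cm; v ends 47 cm/s.
8–12 s: v starts 47 cm/s; Δx = 47·4 + ½·7·4² = 244 cm; v ends 75 cm/s.
12–16 s: v starts 75 cm/s; Δx = 75·4 + ½·-2·4² = 284 cm; v ends 67 cm/s.
x(16) = 9 + Σ Δx = 653 cm.

653 cm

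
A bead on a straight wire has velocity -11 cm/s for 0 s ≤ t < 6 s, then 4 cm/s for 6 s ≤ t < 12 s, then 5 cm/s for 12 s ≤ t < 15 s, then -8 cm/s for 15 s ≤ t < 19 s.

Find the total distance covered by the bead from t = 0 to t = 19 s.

Distance (not displacement) is the total path length: add the absolute areas under v-t.
0–6 s: |-11| × 6 = 66 cm
6–12 s: |4| × 6 = 24 cm
12–15 s: |5| × 3 = 15 cm
15–19 s: |-8| × 4 = 32 cm
Total distance = 137 cm

137 cm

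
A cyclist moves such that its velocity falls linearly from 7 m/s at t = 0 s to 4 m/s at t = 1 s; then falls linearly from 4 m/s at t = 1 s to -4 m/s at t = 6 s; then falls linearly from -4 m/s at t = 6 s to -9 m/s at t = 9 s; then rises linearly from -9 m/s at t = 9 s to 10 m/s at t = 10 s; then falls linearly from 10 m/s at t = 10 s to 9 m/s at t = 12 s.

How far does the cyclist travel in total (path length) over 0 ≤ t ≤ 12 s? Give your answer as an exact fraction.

Total distance travelled is ∫|v| dt — sum the magnitudes of each area piece.
0–1 s: |½(7 + 4)(1)| = 5.5 m
1–6 s: v = 0 at t = 3.5 s; triangle areas 5 + 5 = 10 m
6–9 s: |½(-4 + -9)(3)| = 19.5 m
9–10 s: v = 0 at t = 180/19 s; triangle areas 81/38 + 50/19 = 181/38 m
10–12 s: |½(10 + 9)(2)| = 19 m
Total distance = 2233/38 m

2233/38 m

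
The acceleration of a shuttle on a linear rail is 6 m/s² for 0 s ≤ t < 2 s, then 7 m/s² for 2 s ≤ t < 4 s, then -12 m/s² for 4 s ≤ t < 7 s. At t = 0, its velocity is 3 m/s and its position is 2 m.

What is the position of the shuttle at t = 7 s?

97 m

On each constant-a segment, Δv = aΔt and Δx = v₀Δt + ½aΔt²; chain segment to segment.
0–2 s: v starts 3 m/s; Δx = 3·2 + ½·6·2² = 18 m; v ends 15 m/s.
2–4 s: v starts 15 m/s; Δx = 15·2 + ½·7·2² = 44 m; v ends 29 m/s.
4–7 s: v starts 29 m/s; Δx = 29·3 + ½·-12·3² = 33 m; v ends -7 m/s.
x(7) = 2 + Σ Δx = 97 m.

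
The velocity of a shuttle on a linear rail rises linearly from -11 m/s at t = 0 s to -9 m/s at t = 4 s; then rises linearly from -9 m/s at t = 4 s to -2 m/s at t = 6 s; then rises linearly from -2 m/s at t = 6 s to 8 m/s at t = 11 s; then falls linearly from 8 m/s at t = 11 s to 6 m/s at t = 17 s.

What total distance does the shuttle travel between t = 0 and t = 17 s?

110 m

Total distance travelled is ∫|v| dt — sum the magnitudes of each area piece.
0–4 s: |½(-11 + -9)(4)| = 40 m
4–6 s: |½(-9 + -2)(2)| = 11 m
6–11 s: v = 0 at t = 7 s; triangle areas 1 + 16 = 17 m
11–17 s: |½(8 + 6)(6)| = 42 m
Total distance = 110 m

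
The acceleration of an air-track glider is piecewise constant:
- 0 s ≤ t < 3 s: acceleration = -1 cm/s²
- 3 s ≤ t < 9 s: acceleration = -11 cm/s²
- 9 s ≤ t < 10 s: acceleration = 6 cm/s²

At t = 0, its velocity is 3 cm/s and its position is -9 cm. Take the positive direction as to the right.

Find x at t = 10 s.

-265.5 cm

On each constant-a segment, Δv = aΔt and Δx = v₀Δt + ½aΔt²; chain segment to segment.
0–3 s: v starts 3 cm/s; Δx = 3·3 + ½·-1·3² = 4.5 cm; v ends 0 cm/s.
3–9 s: v starts 0 cm/s; Δx = 0·6 + ½·-11·6² = -198 cm; v ends -66 cm/s.
9–10 s: v starts -66 cm/s; Δx = -66·1 + ½·6·1² = -63 cm; v ends -60 cm/s.
x(10) = -9 + Σ Δx = -265.5 cm.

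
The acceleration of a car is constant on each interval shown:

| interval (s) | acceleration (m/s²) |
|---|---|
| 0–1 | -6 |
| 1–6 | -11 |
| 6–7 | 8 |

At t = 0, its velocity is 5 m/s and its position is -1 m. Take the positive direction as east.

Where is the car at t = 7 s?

-193.5 m

On each constant-a segment, Δv = aΔt and Δx = v₀Δt + ½aΔt²; chain segment to segment.
0–1 s: v starts 5 m/s; Δx = 5·1 + ½·-6·1² = 2 m; v ends -1 m/s.
1–6 s: v starts -1 m/s; Δx = -1·5 + ½·-11·5² = -142.5 m; v ends -56 m/s.
6–7 s: v starts -56 m/s; Δx = -56·1 + ½·8·1² = -52 m; v ends -48 m/s.
x(7) = -1 + Σ Δx = -193.5 m.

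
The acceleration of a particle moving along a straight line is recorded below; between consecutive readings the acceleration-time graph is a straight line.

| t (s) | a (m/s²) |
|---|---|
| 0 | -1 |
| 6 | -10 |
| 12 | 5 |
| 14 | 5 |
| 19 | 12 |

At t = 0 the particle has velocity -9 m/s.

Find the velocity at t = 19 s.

Δv equals the area under the a-t graph; then v = v₀ + Δv.
0–6 s: ½(-1 + -10)(6) = -33 m/s
6–12 s: ½(-10 + 5)(6) = -15 m/s
12–14 s: 5 × 2 = 10 m/s
14–19 s: ½(5 + 12)(5) = 42.5 m/s
Δv = 4.5 m/s, so v(19) = -9 + (4.5) = -4.5 m/s.

-4.5 m/s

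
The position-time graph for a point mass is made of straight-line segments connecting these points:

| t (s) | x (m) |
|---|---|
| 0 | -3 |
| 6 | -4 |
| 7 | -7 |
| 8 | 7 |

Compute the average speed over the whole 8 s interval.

Average speed = (total path length)/(elapsed time); on a piecewise-linear x-t graph the path length is Σ|Δx|.
0–6 s: |Δx| = |-4 − -3| = 1 m
6–7 s: |Δx| = |-7 − -4| = 3 m
7–8 s: |Δx| = |7 − -7| = 14 m
Total path = 18 m; average speed = 18/8 = 2.25 m/s.

2.25 m/s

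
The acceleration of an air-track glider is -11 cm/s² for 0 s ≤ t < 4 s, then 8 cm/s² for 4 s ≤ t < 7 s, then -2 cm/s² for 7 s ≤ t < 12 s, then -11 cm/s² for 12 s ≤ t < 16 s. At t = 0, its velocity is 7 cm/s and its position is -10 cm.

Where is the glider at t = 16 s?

-415 cm

On each constant-a segment, Δv = aΔt and Δx = v₀Δt + ½aΔt²; chain segment to segment.
0–4 s: v starts 7 cm/s; Δx = 7·4 + ½·-11·4² = -60 cm; v ends -37 cm/s.
4–7 s: v starts -37 cm/s; Δx = -37·3 + ½·8·3² = -75 cm; v ends -13 cm/s.
7–12 s: v starts -13 cm/s; Δx = -13·5 + ½·-2·5² = -90 cm; v ends -23 cm/s.
12–16 s: v starts -23 cm/s; Δx = -23·4 + ½·-11·4² = -180 cm; v ends -67 cm/s.
x(16) = -10 + Σ Δx = -415 cm.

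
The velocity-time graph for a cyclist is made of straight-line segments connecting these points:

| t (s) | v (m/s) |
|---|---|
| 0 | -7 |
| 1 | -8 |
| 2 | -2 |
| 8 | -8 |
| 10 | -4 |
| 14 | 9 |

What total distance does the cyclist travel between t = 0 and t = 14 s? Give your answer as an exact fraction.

Distance (not displacement) is the total path length: add the absolute areas under v-t.
0–1 s: |½(-7 + -8)(1)| = 7.5 m
1–2 s: |½(-8 + -2)(1)| = 5 m
2–8 s: |½(-2 + -8)(6)| = 30 m
8–10 s: |½(-8 + -4)(2)| = 12 m
10–14 s: v = 0 at t = 146/13 s; triangle areas 32/13 + 162/13 = 194/13 m
Total distance = 1805/26 m

1805/26 m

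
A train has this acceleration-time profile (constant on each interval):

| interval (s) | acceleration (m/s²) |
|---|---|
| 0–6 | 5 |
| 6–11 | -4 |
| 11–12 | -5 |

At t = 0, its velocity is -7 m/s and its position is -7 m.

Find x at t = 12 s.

106.5 m

On each constant-a segment, Δv = aΔt and Δx = v₀Δt + ½aΔt²; chain segment to segment.
0–6 s: v starts -7 m/s; Δx = -7·6 + ½·5·6² = 48 m; v ends 23 m/s.
6–11 s: v starts 23 m/s; Δx = 23·5 + ½·-4·5² = 65 m; v ends 3 m/s.
11–12 s: v starts 3 m/s; Δx = 3·1 + ½·-5·1² = 0.5 m; v ends -2 m/s.
x(12) = -7 + Σ Δx = 106.5 m.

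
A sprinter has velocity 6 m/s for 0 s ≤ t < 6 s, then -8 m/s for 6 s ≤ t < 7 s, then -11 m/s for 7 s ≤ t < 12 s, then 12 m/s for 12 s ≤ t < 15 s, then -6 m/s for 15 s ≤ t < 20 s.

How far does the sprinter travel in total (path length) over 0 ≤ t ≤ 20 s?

Total distance travelled is ∫|v| dt — sum the magnitudes of each area piece.
0–6 s: |6| × 6 = 36 m
6–7 s: |-8| × 1 = 8 m
7–12 s: |-11| × 5 = 55 m
12–15 s: |12| × 3 = 36 m
15–20 s: |-6| × 5 = 30 m
Total distance = 165 m

165 m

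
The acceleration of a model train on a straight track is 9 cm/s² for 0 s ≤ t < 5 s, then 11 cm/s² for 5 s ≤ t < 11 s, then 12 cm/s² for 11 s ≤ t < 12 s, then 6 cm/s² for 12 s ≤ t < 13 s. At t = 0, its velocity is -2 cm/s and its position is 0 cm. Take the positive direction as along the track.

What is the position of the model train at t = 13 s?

On each constant-a segment, Δv = aΔt and Δx = v₀Δt + ½aΔt²; chain segment to segment.
0–5 s: v starts -2 cm/s; Δx = -2·5 + ½·9·5² = 102.5 cm; v ends 43 cm/s.
5–11 s: v starts 43 cm/s; Δx = 43·6 + ½·11·6² = 456 cm; v ends 109 cm/s.
11–12 s: v starts 109 cm/s; Δx = 109·1 + ½·12·1² = 115 cm; v ends 121 cm/s.
12–13 s: v starts 121 cm/s; Δx = 121·1 + ½·6·1² = 124 cm; v ends 127 cm/s.
x(13) = 0 + Σ Δx = 797.5 cm.

797.5 cm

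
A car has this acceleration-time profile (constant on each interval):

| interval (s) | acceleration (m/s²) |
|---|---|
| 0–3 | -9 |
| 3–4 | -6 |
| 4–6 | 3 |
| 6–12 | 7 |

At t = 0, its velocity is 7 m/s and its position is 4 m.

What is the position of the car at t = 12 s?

-78.5 m

On each constant-a segment, Δv = aΔt and Δx = v₀Δt + ½aΔt²; chain segment to segment.
0–3 s: v starts 7 m/s; Δx = 7·3 + ½·-9·3² = -19.5 m; v ends -20 m/s.
3–4 s: v starts -20 m/s; Δx = -20·1 + ½·-6·1² = -23 m; v ends -26 m/s.
4–6 s: v starts -26 m/s; Δx = -26·2 + ½·3·2² = -46 m; v ends -20 m/s.
6–12 s: v starts -20 m/s; Δx = -20·6 + ½·7·6² = 6 m; v ends 22 m/s.
x(12) = 4 + Σ Δx = -78.5 m.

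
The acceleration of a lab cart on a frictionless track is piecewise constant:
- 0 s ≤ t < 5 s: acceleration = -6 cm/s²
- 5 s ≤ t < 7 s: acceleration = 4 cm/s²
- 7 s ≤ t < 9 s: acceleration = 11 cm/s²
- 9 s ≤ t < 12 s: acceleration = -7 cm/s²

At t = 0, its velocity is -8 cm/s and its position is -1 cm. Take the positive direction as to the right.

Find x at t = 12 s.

On each constant-a segment, Δv = aΔt and Δx = v₀Δt + ½aΔt²; chain segment to segment.
0–5 s: v starts -8 cm/s; Δx = -8·5 + ½·-6·5² = -115 cm; v ends -38 cm/s.
5–7 s: v starts -38 cm/s; Δx = -38·2 + ½·4·2² = -68 cm; v ends -30 cm/s.
7–9 s: v starts -30 cm/s; Δx = -30·2 + ½·11·2² = -38 cm; v ends -8 cm/s.
9–12 s: v starts -8 cm/s; Δx = -8·3 + ½·-7·3² = -55.5 cm; v ends -29 cm/s.
x(12) = -1 + Σ Δx = -277.5 cm.

-277.5 cm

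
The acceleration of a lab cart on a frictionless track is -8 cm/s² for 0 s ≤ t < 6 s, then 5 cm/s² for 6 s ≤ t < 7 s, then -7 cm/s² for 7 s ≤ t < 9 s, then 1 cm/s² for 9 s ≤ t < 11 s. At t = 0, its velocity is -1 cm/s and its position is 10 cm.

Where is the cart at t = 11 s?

-402.5 cm

On each constant-a segment, Δv = aΔt and Δx = v₀Δt + ½aΔt²; chain segment to segment.
0–6 s: v starts -1 cm/s; Δx = -1·6 + ½·-8·6² = -150 cm; v ends -49 cm/s.
6–7 s: v starts -49 cm/s; Δx = -49·1 + ½·5·1² = -46.5 cm; v ends -44 cm/s.
7–9 s: v starts -44 cm/s; Δx = -44·2 + ½·-7·2² = -102 cm; v ends -58 cm/s.
9–11 s: v starts -58 cm/s; Δx = -58·2 + ½·1·2² = -114 cm; v ends -56 cm/s.
x(11) = 10 + Σ Δx = -402.5 cm.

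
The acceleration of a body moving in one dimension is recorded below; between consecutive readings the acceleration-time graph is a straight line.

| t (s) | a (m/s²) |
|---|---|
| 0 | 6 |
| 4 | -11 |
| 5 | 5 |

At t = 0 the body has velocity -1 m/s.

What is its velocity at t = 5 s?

Δv equals the area under the a-t graph; then v = v₀ + Δv.
0–4 s: ½(6 + -11)(4) = -10 m/s
4–5 s: ½(-11 + 5)(1) = -3 m/s
Δv = -13 m/s, so v(5) = -1 + (-13) = -14 m/s.

-14 m/s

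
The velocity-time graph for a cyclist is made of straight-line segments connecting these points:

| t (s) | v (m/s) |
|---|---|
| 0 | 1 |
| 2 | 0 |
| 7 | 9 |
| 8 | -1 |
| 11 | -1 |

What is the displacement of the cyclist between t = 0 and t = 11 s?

24.5 m

Net displacement equals the area under the velocity-time graph (areas below the axis count negative).
0–2 s: ½(1 + 0)(2) = 1 m
2–7 s: ½(0 + 9)(5) = 22.5 m
7–8 s: ½(9 + -1)(1) = 4 m
8–11 s: -1 × 3 = -3 m
Net displacement = 24.5 m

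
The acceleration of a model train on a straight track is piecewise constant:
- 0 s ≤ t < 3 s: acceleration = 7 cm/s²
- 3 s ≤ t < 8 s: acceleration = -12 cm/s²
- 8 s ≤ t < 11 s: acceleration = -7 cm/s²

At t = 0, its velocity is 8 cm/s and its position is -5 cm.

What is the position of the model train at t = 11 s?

On each constant-a segment, Δv = aΔt and Δx = v₀Δt + ½aΔt²; chain segment to segment.
0–3 s: v starts 8 cm/s; Δx = 8·3 + ½·7·3² = 55.5 cm; v ends 29 cm/s.
3–8 s: v starts 29 cm/s; Δx = 29·5 + ½·-12·5² = -5 cm; v ends -31 cm/s.
8–11 s: v starts -31 cm/s; Δx = -31·3 + ½·-7·3² = -124.5 cm; v ends -52 cm/s.
x(11) = -5 + Σ Δx = -79 cm.

-79 cm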